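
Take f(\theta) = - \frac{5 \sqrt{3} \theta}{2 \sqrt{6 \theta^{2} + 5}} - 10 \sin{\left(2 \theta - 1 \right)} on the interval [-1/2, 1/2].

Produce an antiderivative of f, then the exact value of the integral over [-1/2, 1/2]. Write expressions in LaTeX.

The integrand splits into summands that can be handled one at a time.
F(\theta) = - \frac{5 \sqrt{2 \theta^{2} + \frac{5}{3}}}{4} + 5 \cos{\left(2 \theta - 1 \right)} is an antiderivative of f.
Check: d/d\theta[- \frac{5 \sqrt{2 \theta^{2} + \frac{5}{3}}}{4} + 5 \cos{\left(2 \theta - 1 \right)}] = \frac{- 5 \sqrt{3} \theta - 20 \sqrt{6 \theta^{2} + 5} \sin{\left(2 \theta - 1 \right)}}{2 \sqrt{6 \theta^{2} + 5}}, which equals f(\theta).
F(1/2) = 5 - \frac{5 \sqrt{78}}{24}; F(-1/2) = 5 \cos{\left(2 \right)} - \frac{5 \sqrt{78}}{24}.
Integral = F(1/2) - F(-1/2) = 5 - 5 \cos{\left(2 \right)}.

Antiderivative: F(\theta) = - \frac{5 \sqrt{2 \theta^{2} + \frac{5}{3}}}{4} + 5 \cos{\left(2 \theta - 1 \right)}; value = 5 - 5 \cos{\left(2 \right)}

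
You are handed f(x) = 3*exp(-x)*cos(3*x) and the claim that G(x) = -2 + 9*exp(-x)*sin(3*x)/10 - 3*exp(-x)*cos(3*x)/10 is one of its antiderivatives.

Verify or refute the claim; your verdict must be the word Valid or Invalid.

d/dx[G] = 3*exp(-x)*cos(3*x)
This equals f(x) exactly, so the claim holds.

Valid: G'(x) = f(x).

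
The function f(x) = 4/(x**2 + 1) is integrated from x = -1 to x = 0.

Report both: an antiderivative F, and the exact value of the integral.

Recover f(x) by differentiating a candidate F(x); any mismatch rules it out.
F(x) = 4*atan(x) is an antiderivative of f.
Check: d/dx[4*atan(x)] = 4/(x**2 + 1) = f(x).
F(0) = 0; F(-1) = -pi.
Integral = F(0) - F(-1) = pi.

Antiderivative: F(x) = 4*atan(x); value = pi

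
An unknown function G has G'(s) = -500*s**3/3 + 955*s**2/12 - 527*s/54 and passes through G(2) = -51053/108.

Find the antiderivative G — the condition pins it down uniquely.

G(s) = (-135*s**3 - 500*s**2*(3*s - 1)**2 - 27*s**2 + 135)/108

The integrand splits into summands that can be handled one at a time.
A general antiderivative is -5*s**3/4 - s**2/4 - 5*(5*s**2 - 5*s/3)**2/3 + 1/4 + C.
The condition gives C = -51053/108 - (-51161/108) = 1.
So G(s) = (-135*s**3 - 500*s**2*(3*s - 1)**2 - 27*s**2 + 135)/108.
Check: d/ds[(-135*s**3 - 500*s**2*(3*s - 1)**2 - 27*s**2 + 135)/108] = -500*s**3/3 + 955*s**2/12 - 527*s/54 = G'(s).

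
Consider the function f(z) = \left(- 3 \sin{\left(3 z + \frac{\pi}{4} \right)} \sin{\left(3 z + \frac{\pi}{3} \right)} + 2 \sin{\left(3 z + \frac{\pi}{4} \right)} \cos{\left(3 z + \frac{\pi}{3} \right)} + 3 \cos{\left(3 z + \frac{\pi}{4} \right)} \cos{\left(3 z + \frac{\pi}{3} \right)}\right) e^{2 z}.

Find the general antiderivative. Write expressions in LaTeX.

F(z) = e^{2 z} \sin{\left(3 z + \frac{\pi}{4} \right)} \cos{\left(3 z + \frac{\pi}{3} \right)} + C

Any candidate F(z) must reproduce f(z) exactly when differentiated.
Check: d/dz[e^{2 z} \sin{\left(3 z + \frac{\pi}{4} \right)} \cos{\left(3 z + \frac{\pi}{3} \right)}] = - 3 e^{2 z} \sin{\left(3 z + \frac{\pi}{4} \right)} \sin{\left(3 z + \frac{\pi}{3} \right)} + 2 e^{2 z} \sin{\left(3 z + \frac{\pi}{4} \right)} \cos{\left(3 z + \frac{\pi}{3} \right)} + 3 e^{2 z} \cos{\left(3 z + \frac{\pi}{4} \right)} \cos{\left(3 z + \frac{\pi}{3} \right)}, which equals f(z).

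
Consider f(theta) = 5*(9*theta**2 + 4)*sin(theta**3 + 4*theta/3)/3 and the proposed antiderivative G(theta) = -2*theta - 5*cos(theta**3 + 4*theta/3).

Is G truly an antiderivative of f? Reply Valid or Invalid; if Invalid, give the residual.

d/dtheta[G] = 15*theta**2*sin(theta**3 + 4*theta/3) + 20*sin(theta**3 + 4*theta/3)/3 - 2
d/dtheta[G] - f(theta) = -2 != 0.

Invalid: d/dtheta[G] - f = -2, which is not 0.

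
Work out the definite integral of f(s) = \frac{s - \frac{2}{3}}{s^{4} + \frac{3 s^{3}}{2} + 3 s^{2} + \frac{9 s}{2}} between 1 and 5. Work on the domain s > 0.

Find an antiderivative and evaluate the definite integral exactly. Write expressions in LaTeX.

Antiderivative: F(s) = - \frac{4 \log{\left(s \right)}}{27} + \frac{52 \log{\left(s + \frac{3}{2} \right)}}{189} - \frac{4 \log{\left(s^{2} + 3 \right)}}{63} + \frac{26 \sqrt{3} \operatorname{atan}{\left(\frac{\sqrt{3} s}{3} \right)}}{189}; value = - \frac{52 \log{\left(\frac{5}{2} \right)}}{189} - \frac{4 \log{\left(5 \right)}}{27} - \frac{4 \log{\left(28 \right)}}{63} - \frac{13 \sqrt{3} \pi}{567} + \frac{4 \log{\left(4 \right)}}{63} + \frac{26 \sqrt{3} \operatorname{atan}{\left(\frac{5 \sqrt{3}}{3} \right)}}{189} + \frac{52 \log{\left(\frac{13}{2} \right)}}{189}

The denominator factors as 3 s \left(2 s + 3\right) \left(s^{2} + 3\right); partial fractions split f into directly integrable pieces: - \frac{2 \left(4 s - 13\right)}{63 \left(s^{2} + 3\right)} + \frac{104}{189 \left(2 s + 3\right)} - \frac{4}{27 s}.
F(s) = - \frac{4 \log{\left(s \right)}}{27} + \frac{52 \log{\left(s + \frac{3}{2} \right)}}{189} - \frac{4 \log{\left(s^{2} + 3 \right)}}{63} + \frac{26 \sqrt{3} \operatorname{atan}{\left(\frac{\sqrt{3} s}{3} \right)}}{189} is an antiderivative of f.
Check: d/ds[- \frac{4 \log{\left(s \right)}}{27} + \frac{52 \log{\left(s + \frac{3}{2} \right)}}{189} - \frac{4 \log{\left(s^{2} + 3 \right)}}{63} + \frac{26 \sqrt{3} \operatorname{atan}{\left(\frac{\sqrt{3} s}{3} \right)}}{189}] = \frac{6 s - 4}{6 s^{4} + 9 s^{3} + 18 s^{2} + 27 s}, which equals f(s).
F(5) = - \frac{4 \log{\left(5 \right)}}{27} - \frac{4 \log{\left(28 \right)}}{63} + \frac{26 \sqrt{3} \operatorname{atan}{\left(\frac{5 \sqrt{3}}{3} \right)}}{189} + \frac{52 \log{\left(\frac{13}{2} \right)}}{189}; F(1) = - \frac{4 \log{\left(4 \right)}}{63} + \frac{13 \sqrt{3} \pi}{567} + \frac{52 \log{\left(\frac{5}{2} \right)}}{189}.
Integral = F(5) - F(1) = - \frac{52 \log{\left(\frac{5}{2} \right)}}{189} - \frac{4 \log{\left(5 \right)}}{27} - \frac{4 \log{\left(28 \right)}}{63} - \frac{13 \sqrt{3} \pi}{567} + \frac{4 \log{\left(4 \right)}}{63} + \frac{26 \sqrt{3} \operatorname{atan}{\left(\frac{5 \sqrt{3}}{3} \right)}}{189} + \frac{52 \log{\left(\frac{13}{2} \right)}}{189}.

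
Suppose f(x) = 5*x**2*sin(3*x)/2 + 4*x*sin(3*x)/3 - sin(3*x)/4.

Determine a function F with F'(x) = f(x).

An antiderivative is F(x) = -5*x**2*cos(3*x)/6 + 5*x*sin(3*x)/9 - 4*x*cos(3*x)/9 + 4*sin(3*x)/27 + 29*cos(3*x)/108.

The integrand splits into summands that can be handled one at a time.
Check: d/dx[-5*x**2*cos(3*x)/6 + 5*x*sin(3*x)/9 - 4*x*cos(3*x)/9 + 4*sin(3*x)/27 + 29*cos(3*x)/108] = 5*x**2*sin(3*x)/2 + 4*x*sin(3*x)/3 - sin(3*x)/4 = f(x).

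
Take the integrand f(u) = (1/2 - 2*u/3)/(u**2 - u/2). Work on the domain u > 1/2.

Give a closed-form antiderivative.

Factor the denominator (3*u*(2*u - 1)) and decompose: f = 2/(3*(2*u - 1)) - 1/u; each piece integrates to a log, atan, or power term.
Check: d/du[(-3*log(u) + log(u - 1/2))/3] = (3 - 4*u)/(6*u**2 - 3*u), which equals f(u).

An antiderivative is F(u) = (-3*log(u) + log(u - 1/2))/3.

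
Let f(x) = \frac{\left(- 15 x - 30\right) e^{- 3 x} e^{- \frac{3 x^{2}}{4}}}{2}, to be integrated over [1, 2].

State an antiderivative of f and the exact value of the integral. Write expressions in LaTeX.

Antiderivative: F(x) = 5 e^{- \frac{3 x^{2}}{4} - 3 x}; value = - \frac{5}{e^{\frac{15}{4}}} + \frac{5}{e^{9}}

f matches the chain-rule pattern g'(h)*h' with inner function h(x) = - \frac{3 x^{2}}{4} - 3 x; substituting u = h(x) collapses the integral.
F(x) = 5 e^{- \frac{3 x^{2}}{4} - 3 x} is an antiderivative of f.
Check: d/dx[5 e^{- \frac{3 x^{2}}{4} - 3 x}] = \frac{\left(- 15 x - 30\right) e^{- 3 x} e^{- \frac{3 x^{2}}{4}}}{2} = f(x).
F(2) = \frac{5}{e^{9}}; F(1) = \frac{5}{e^{\frac{15}{4}}}.
Integral = F(2) - F(1) = - \frac{5}{e^{\frac{15}{4}}} + \frac{5}{e^{9}}.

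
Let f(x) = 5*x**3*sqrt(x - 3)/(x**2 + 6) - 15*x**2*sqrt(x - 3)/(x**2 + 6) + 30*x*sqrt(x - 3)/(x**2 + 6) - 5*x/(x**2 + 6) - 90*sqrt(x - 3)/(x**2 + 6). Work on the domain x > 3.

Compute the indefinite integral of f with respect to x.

F(x) = (4*(x - 3)**(5/2) - 5*log(x**2/2 + 3))/2 + C

The integrand splits into summands that can be handled one at a time.
Check: d/dx[(4*(x - 3)**(5/2) - 5*log(x**2/2 + 3))/2] = (5*x**3*sqrt(x - 3) - 15*x**2*sqrt(x - 3) + 30*x*sqrt(x - 3) - 5*x - 90*sqrt(x - 3))/(x**2 + 6), which equals f(x).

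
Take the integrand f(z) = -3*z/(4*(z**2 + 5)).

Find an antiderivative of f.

An antiderivative is F(z) = -3*log(z**2 + 5)/8.

f matches the chain-rule pattern g'(h)*h' with inner function h(z) = z**2 + 5; substituting u = h(z) collapses the integral.
Check: d/dz[-3*log(z**2 + 5)/8] = -3*z/(4*z**2 + 20), which equals f(z).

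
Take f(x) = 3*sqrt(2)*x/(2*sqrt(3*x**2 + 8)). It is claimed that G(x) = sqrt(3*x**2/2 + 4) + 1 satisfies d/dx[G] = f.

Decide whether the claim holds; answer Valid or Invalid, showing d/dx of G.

d/dx[G] = 3*sqrt(2)*x/(2*sqrt(3*x**2 + 8))
This equals f(x) exactly, so the claim holds.

Valid. The derivative of G reproduces f.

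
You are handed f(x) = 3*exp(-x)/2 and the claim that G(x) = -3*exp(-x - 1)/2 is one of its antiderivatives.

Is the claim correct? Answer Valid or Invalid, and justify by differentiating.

Invalid: d/dx[G] - f = (3 - 3*exp(1))*exp(-1)*exp(-x)/2, which is not 0.

d/dx[G] = 3*exp(-1)*exp(-x)/2
d/dx[G] - f(x) = (3 - 3*exp(1))*exp(-1)*exp(-x)/2 != 0.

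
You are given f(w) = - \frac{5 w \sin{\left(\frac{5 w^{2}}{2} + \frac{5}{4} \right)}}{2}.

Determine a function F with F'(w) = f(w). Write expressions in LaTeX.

The substitution u = \frac{5 w^{2}}{2} + \frac{5}{4} works: f is exactly (dF/du)*(du/dw) for that inner function.
Check: d/dw[\frac{\cos{\left(\frac{5 w^{2}}{2} + \frac{5}{4} \right)}}{2}] = - \frac{5 w \sin{\left(\frac{5 w^{2}}{2} + \frac{5}{4} \right)}}{2} = f(w).

An antiderivative is F(w) = \frac{\cos{\left(\frac{5 w^{2}}{2} + \frac{5}{4} \right)}}{2}.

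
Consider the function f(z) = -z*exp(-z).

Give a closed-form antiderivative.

An antiderivative is F(z) = (z + 1)*exp(-z).

Recognize the product-rule pattern: f = u'v + uv' with u = z + 1, v = exp(-z), so integration by parts undoes it.
Check: d/dz[(z + 1)*exp(-z)] = -z*exp(-z) = f(z).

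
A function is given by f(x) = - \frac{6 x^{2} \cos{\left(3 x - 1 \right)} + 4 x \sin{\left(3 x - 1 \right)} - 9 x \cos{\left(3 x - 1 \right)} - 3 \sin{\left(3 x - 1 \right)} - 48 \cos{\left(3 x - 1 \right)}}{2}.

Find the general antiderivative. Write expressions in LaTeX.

f has the shape u'v + uv' for u = - x^{2} + \frac{3 x}{2} + 8 and v = \sin{\left(3 x - 1 \right)} — it is the derivative of the product u*v.
Check: d/dx[- \frac{\left(2 x^{2} - 3 x - 16\right) \sin{\left(3 x - 1 \right)}}{2}] = - 3 x^{2} \cos{\left(3 x - 1 \right)} - 2 x \sin{\left(3 x - 1 \right)} + \frac{9 x \cos{\left(3 x - 1 \right)}}{2} + \frac{3 \sin{\left(3 x - 1 \right)}}{2} + 24 \cos{\left(3 x - 1 \right)}, which equals f(x).

F(x) = - \frac{\left(2 x^{2} - 3 x - 16\right) \sin{\left(3 x - 1 \right)}}{2} + C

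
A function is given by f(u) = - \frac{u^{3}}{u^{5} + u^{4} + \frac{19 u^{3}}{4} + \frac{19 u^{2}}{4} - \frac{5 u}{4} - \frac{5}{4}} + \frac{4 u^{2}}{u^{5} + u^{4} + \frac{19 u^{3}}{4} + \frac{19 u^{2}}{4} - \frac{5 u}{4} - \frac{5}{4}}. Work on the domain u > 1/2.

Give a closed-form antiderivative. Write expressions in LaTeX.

An antiderivative is F(u) = \frac{7 \log{\left(u - \frac{1}{2} \right)} - 27 \log{\left(u + \frac{1}{2} \right)} + 70 \log{\left(u + 1 \right)} - 25 \log{\left(u^{2} + 5 \right)} - 2 \sqrt{5} \operatorname{atan}{\left(\frac{\sqrt{5} u}{5} \right)}}{63}.

Factor the denominator (\left(u + 1\right) \left(2 u - 1\right) \left(2 u + 1\right) \left(u^{2} + 5\right)) and decompose: f = - \frac{10 \left(5 u + 1\right)}{63 \left(u^{2} + 5\right)} - \frac{6}{7 \left(2 u + 1\right)} + \frac{2}{9 \left(2 u - 1\right)} + \frac{10}{9 \left(u + 1\right)}; each piece integrates to a log, atan, or power term.
Check: d/du[\frac{7 \log{\left(u - \frac{1}{2} \right)} - 27 \log{\left(u + \frac{1}{2} \right)} + 70 \log{\left(u + 1 \right)} - 25 \log{\left(u^{2} + 5 \right)} - 2 \sqrt{5} \operatorname{atan}{\left(\frac{\sqrt{5} u}{5} \right)}}{63}] = \frac{- 4 u^{3} + 16 u^{2}}{4 u^{5} + 4 u^{4} + 19 u^{3} + 19 u^{2} - 5 u - 5}, which equals f(u).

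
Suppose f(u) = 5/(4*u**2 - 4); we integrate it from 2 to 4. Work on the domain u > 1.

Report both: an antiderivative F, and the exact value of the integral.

Antiderivative: F(u) = 5*log(u - 1)/8 - 5*log(u + 1)/8; value = -5*log(5)/8 + 5*log(3)/4

Factor the denominator (4*(u - 1)*(u + 1)) and decompose: f = -5/(8*(u + 1)) + 5/(8*(u - 1)); each piece integrates to a log, atan, or power term.
F(u) = 5*log(u - 1)/8 - 5*log(u + 1)/8 is an antiderivative of f.
Check: d/du[5*log(u - 1)/8 - 5*log(u + 1)/8] = 5/(4*u**2 - 4) = f(u).
F(4) = -5*log(5)/8 + 5*log(3)/8; F(2) = -5*log(3)/8.
Integral = F(4) - F(2) = -5*log(5)/8 + 5*log(3)/4.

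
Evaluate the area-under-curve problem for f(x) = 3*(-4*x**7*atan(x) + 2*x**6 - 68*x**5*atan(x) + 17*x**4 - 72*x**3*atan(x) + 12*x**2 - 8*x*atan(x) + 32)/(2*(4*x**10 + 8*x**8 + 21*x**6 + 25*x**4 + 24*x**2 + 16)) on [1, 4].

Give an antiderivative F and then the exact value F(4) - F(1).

Recover f(x) by differentiating a candidate F(x); any mismatch rules it out.
F(x) = 3*(x**2 + 8)*atan(x)/(2*(2*x**4 + x**2 + 4)) is an antiderivative of f.
Check: d/dx[3*(x**2 + 8)*atan(x)/(2*(2*x**4 + x**2 + 4))] = (-12*x**7*atan(x) + 6*x**6 - 204*x**5*atan(x) + 51*x**4 - 216*x**3*atan(x) + 36*x**2 - 24*x*atan(x) + 96)/(8*x**10 + 16*x**8 + 42*x**6 + 50*x**4 + 48*x**2 + 32), which equals f(x).
F(4) = 9*atan(4)/133; F(1) = 27*pi/56.
Integral = F(4) - F(1) = -27*pi/56 + 9*atan(4)/133.

Antiderivative: F(x) = 3*(x**2 + 8)*atan(x)/(2*(2*x**4 + x**2 + 4)); value = -27*pi/56 + 9*atan(4)/133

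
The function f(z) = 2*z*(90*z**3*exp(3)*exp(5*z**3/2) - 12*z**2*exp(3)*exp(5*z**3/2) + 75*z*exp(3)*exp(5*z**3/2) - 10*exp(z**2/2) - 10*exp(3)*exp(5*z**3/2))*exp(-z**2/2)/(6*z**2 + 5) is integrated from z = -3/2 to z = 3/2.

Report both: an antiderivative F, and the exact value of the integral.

A first test for any F(z): its z-derivative must equal f(z) identically.
F(z) = (-5*log(2*z**2 + 5/3) + 12*exp(3)*exp(-z**2/2)*exp(5*z**3/2))/3 is an antiderivative of f.
Check: d/dz[(-5*log(2*z**2 + 5/3) + 12*exp(3)*exp(-z**2/2)*exp(5*z**3/2))/3] = (180*z**4*exp(3)*exp(5*z**3/2) - 24*z**3*exp(3)*exp(5*z**3/2) + 150*z**2*exp(3)*exp(5*z**3/2) - 20*z*exp(z**2/2) - 20*z*exp(3)*exp(5*z**3/2))/(6*z**2*exp(z**2/2) + 5*exp(z**2/2)), which equals f(z).
F(3/2) = -5*log(37/6)/3 + 4*exp(165/16); F(-3/2) = -5*log(37/6)/3 + 4*exp(-105/16).
Integral = F(3/2) - F(-3/2) = -4*exp(-105/16) + 4*exp(165/16).

Antiderivative: F(z) = (-5*log(2*z**2 + 5/3) + 12*exp(3)*exp(-z**2/2)*exp(5*z**3/2))/3; value = -4*exp(-105/16) + 4*exp(165/16)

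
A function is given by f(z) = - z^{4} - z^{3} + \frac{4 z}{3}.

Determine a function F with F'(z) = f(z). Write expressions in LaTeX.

An antiderivative is F(z) = - \frac{z^{2} \left(12 z^{3} + 15 z^{2} - 40\right)}{60}.

Integrate term by term and add the pieces.
Check: d/dz[- \frac{z^{2} \left(12 z^{3} + 15 z^{2} - 40\right)}{60}] = - z^{4} - z^{3} + \frac{4 z}{3} = f(z).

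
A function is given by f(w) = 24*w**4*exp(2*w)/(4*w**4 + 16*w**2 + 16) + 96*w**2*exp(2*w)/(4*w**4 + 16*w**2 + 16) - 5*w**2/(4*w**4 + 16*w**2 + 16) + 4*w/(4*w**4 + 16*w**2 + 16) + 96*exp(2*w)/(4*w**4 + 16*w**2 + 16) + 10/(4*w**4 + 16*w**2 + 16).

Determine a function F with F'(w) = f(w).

The integrand splits into summands that can be handled one at a time.
Check: d/dw[(12*w**2*exp(2*w) + 5*w + 24*exp(2*w) - 2)/(4*w**2 + 8)] = (24*w**4*exp(2*w) + 96*w**2*exp(2*w) - 5*w**2 + 4*w + 96*exp(2*w) + 10)/(4*w**4 + 16*w**2 + 16), which equals f(w).

An antiderivative is F(w) = (12*w**2*exp(2*w) + 5*w + 24*exp(2*w) - 2)/(4*w**2 + 8).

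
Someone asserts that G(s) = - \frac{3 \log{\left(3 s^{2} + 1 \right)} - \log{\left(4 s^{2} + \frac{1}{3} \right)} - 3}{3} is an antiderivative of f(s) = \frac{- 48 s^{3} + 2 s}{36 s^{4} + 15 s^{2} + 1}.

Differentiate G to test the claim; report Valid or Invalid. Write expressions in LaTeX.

Valid. The derivative of G reproduces f.

d/ds[G] = \frac{- 48 s^{3} + 2 s}{36 s^{4} + 15 s^{2} + 1}
This equals f(s) exactly, so the claim holds.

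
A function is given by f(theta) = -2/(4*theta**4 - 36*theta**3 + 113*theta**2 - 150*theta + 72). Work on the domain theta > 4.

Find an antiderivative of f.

An antiderivative is F(theta) = (-(2*theta - 3)*log(theta - 4) + 25*(2*theta - 3)*log(theta - 2) - 24*(2*theta - 3)*log(theta - 3/2) + 20)/(25*(2*theta - 3)).

The denominator factors as (theta - 4)*(theta - 2)*(2*theta - 3)**2; partial fractions split f into directly integrable pieces: -48/(25*(2*theta - 3)) - 8/(5*(2*theta - 3)**2) + 1/(theta - 2) - 1/(25*(theta - 4)).
Check: d/dtheta[(-(2*theta - 3)*log(theta - 4) + 25*(2*theta - 3)*log(theta - 2) - 24*(2*theta - 3)*log(theta - 3/2) + 20)/(25*(2*theta - 3))] = -2/(4*theta**4 - 36*theta**3 + 113*theta**2 - 150*theta + 72) = f(theta).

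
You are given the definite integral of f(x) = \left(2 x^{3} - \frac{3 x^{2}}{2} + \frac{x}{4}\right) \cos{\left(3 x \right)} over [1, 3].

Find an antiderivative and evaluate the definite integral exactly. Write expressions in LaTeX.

Antiderivative: F(x) = \frac{72 x^{3} \sin{\left(3 x \right)} - 54 x^{2} \sin{\left(3 x \right)} + 72 x^{2} \cos{\left(3 x \right)} - 39 x \sin{\left(3 x \right)} - 36 x \cos{\left(3 x \right)} + 12 \sin{\left(3 x \right)} - 13 \cos{\left(3 x \right)}}{108}; value = \frac{527 \cos{\left(9 \right)}}{108} + \frac{\sin{\left(3 \right)}}{12} - \frac{23 \cos{\left(3 \right)}}{108} + \frac{451 \sin{\left(9 \right)}}{36}

A candidate is checked by its d/dx: the result must match f(x).
F(x) = \frac{72 x^{3} \sin{\left(3 x \right)} - 54 x^{2} \sin{\left(3 x \right)} + 72 x^{2} \cos{\left(3 x \right)} - 39 x \sin{\left(3 x \right)} - 36 x \cos{\left(3 x \right)} + 12 \sin{\left(3 x \right)} - 13 \cos{\left(3 x \right)}}{108} is an antiderivative of f.
Check: d/dx[\frac{72 x^{3} \sin{\left(3 x \right)} - 54 x^{2} \sin{\left(3 x \right)} + 72 x^{2} \cos{\left(3 x \right)} - 39 x \sin{\left(3 x \right)} - 36 x \cos{\left(3 x \right)} + 12 \sin{\left(3 x \right)} - 13 \cos{\left(3 x \right)}}{108}] = 2 x^{3} \cos{\left(3 x \right)} - \frac{3 x^{2} \cos{\left(3 x \right)}}{2} + \frac{x \cos{\left(3 x \right)}}{4}, which equals f(x).
F(3) = \frac{527 \cos{\left(9 \right)}}{108} + \frac{451 \sin{\left(9 \right)}}{36}; F(1) = \frac{23 \cos{\left(3 \right)}}{108} - \frac{\sin{\left(3 \right)}}{12}.
Integral = F(3) - F(1) = \frac{527 \cos{\left(9 \right)}}{108} + \frac{\sin{\left(3 \right)}}{12} - \frac{23 \cos{\left(3 \right)}}{108} + \frac{451 \sin{\left(9 \right)}}{36}.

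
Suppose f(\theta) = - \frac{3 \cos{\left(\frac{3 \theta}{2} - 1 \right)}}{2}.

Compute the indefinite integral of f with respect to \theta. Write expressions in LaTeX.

F(\theta) = - \sin{\left(\frac{3 \theta}{2} - 1 \right)} + C

A first test for any F(\theta): its \theta-derivative must equal f(\theta) identically.
Check: d/d\theta[- \sin{\left(\frac{3 \theta}{2} - 1 \right)}] = - \frac{3 \cos{\left(\frac{3 \theta}{2} - 1 \right)}}{2} = f(\theta).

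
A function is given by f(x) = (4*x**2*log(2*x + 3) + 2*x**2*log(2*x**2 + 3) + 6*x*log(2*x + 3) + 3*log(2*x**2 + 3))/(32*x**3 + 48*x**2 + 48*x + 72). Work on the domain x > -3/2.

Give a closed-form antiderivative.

An antiderivative is F(x) = log(2*x + 3)*log(2*x**2 + 3)/16.

Recognize the product-rule pattern: f = u'v + uv' with u = log(2*x + 3)/16, v = log(2*x**2 + 3), so integration by parts undoes it.
Check: d/dx[log(2*x + 3)*log(2*x**2 + 3)/16] = (4*x**2*log(2*x + 3) + 2*x**2*log(2*x**2 + 3) + 6*x*log(2*x + 3) + 3*log(2*x**2 + 3))/(32*x**3 + 48*x**2 + 48*x + 72) = f(x).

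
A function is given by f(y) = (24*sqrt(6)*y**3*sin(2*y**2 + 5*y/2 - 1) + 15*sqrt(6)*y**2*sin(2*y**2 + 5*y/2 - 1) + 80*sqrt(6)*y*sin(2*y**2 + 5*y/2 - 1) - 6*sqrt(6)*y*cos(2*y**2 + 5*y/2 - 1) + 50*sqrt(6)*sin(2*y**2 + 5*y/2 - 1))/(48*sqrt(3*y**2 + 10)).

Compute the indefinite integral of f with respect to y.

F(y) = -sqrt(6)*sqrt(3*y**2 + 10)*cos(2*y**2 + 5*y/2 - 1)/24 + C

Recognize the product-rule pattern: f = u'v + uv' with u = -sqrt(y**2/2 + 5/3)/4, v = cos(2*y**2 + 5*y/2 - 1), so integration by parts undoes it.
Check: d/dy[-sqrt(6)*sqrt(3*y**2 + 10)*cos(2*y**2 + 5*y/2 - 1)/24] = (24*sqrt(6)*y**3*sin(2*y**2 + 5*y/2 - 1) + 15*sqrt(6)*y**2*sin(2*y**2 + 5*y/2 - 1) + 80*sqrt(6)*y*sin(2*y**2 + 5*y/2 - 1) - 6*sqrt(6)*y*cos(2*y**2 + 5*y/2 - 1) + 50*sqrt(6)*sin(2*y**2 + 5*y/2 - 1))/(48*sqrt(3*y**2 + 10)) = f(y).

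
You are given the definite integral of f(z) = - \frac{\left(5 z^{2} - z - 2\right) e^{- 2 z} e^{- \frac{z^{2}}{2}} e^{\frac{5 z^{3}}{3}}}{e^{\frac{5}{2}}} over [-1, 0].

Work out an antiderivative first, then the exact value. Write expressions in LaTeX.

Antiderivative: F(z) = - \frac{e^{- 2 z} e^{- \frac{z^{2}}{2}} e^{\frac{5 z^{3}}{3}}}{e^{\frac{5}{2}}}; value = - \frac{1}{e^{\frac{5}{2}}} + e^{- \frac{8}{3}}

The substitution u = \frac{5 z^{3}}{3} - \frac{z^{2}}{2} - 2 z - \frac{5}{2} works: f is exactly (dF/du)*(du/dz) for that inner function.
F(z) = - \frac{e^{- 2 z} e^{- \frac{z^{2}}{2}} e^{\frac{5 z^{3}}{3}}}{e^{\frac{5}{2}}} is an antiderivative of f.
Check: d/dz[- \frac{e^{- 2 z} e^{- \frac{z^{2}}{2}} e^{\frac{5 z^{3}}{3}}}{e^{\frac{5}{2}}}] = \frac{\left(- 5 z^{2} e^{\frac{5 z^{3}}{3}} + z e^{\frac{5 z^{3}}{3}} + 2 e^{\frac{5 z^{3}}{3}}\right) e^{- 2 z} e^{- \frac{z^{2}}{2}}}{e^{\frac{5}{2}}}, which equals f(z).
F(0) = - \frac{1}{e^{\frac{5}{2}}}; F(-1) = - \frac{1}{e^{\frac{8}{3}}}.
Integral = F(0) - F(-1) = - \frac{1}{e^{\frac{5}{2}}} + e^{- \frac{8}{3}}.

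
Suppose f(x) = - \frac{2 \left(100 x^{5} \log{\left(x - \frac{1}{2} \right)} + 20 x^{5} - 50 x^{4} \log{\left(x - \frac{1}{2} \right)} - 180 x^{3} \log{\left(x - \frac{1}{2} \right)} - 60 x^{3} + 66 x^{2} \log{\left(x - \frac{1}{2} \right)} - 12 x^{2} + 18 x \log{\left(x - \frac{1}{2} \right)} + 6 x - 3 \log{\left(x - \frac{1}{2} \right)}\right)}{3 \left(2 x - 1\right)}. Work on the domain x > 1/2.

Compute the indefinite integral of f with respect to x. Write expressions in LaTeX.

F(x) = - 4 \left(\frac{5 x^{5}}{3} - 5 x^{3} - x^{2} + \frac{x}{2}\right) \log{\left(x - \frac{1}{2} \right)} + C

Recognize the product-rule pattern: f = u'v + uv' with u = - \frac{20 x^{5}}{3} + 20 x^{3} + 4 x^{2} - 2 x, v = \log{\left(x - \frac{1}{2} \right)}, so integration by parts undoes it.
Check: d/dx[- 4 \left(\frac{5 x^{5}}{3} - 5 x^{3} - x^{2} + \frac{x}{2}\right) \log{\left(x - \frac{1}{2} \right)}] = \frac{- 200 x^{5} \log{\left(x - \frac{1}{2} \right)} - 40 x^{5} + 100 x^{4} \log{\left(x - \frac{1}{2} \right)} + 360 x^{3} \log{\left(x - \frac{1}{2} \right)} + 120 x^{3} - 132 x^{2} \log{\left(x - \frac{1}{2} \right)} + 24 x^{2} - 36 x \log{\left(x - \frac{1}{2} \right)} - 12 x + 6 \log{\left(x - \frac{1}{2} \right)}}{6 x - 3}, which equals f(x).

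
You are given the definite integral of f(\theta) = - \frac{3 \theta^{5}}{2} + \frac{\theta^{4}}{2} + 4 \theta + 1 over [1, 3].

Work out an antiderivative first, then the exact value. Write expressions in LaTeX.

Antiderivative: F(\theta) = \frac{\theta \left(- 5 \theta^{5} + 2 \theta^{4} + 40 \theta + 20\right)}{20}; value = - \frac{699}{5}

The integrand splits into summands that can be handled one at a time.
F(\theta) = \frac{\theta \left(- 5 \theta^{5} + 2 \theta^{4} + 40 \theta + 20\right)}{20} is an antiderivative of f.
Check: d/d\theta[\frac{\theta \left(- 5 \theta^{5} + 2 \theta^{4} + 40 \theta + 20\right)}{20}] = - \frac{3 \theta^{5}}{2} + \frac{\theta^{4}}{2} + 4 \theta + 1 = f(\theta).
F(3) = - \frac{2739}{20}; F(1) = \frac{57}{20}.
Integral = F(3) - F(1) = - \frac{699}{5}.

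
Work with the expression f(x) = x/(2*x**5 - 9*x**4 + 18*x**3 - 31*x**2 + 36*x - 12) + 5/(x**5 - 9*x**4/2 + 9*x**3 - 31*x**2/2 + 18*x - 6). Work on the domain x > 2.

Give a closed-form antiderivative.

Factor the denominator ((x - 2)**2*(2*x - 1)*(x**2 + 3)) and decompose: f = -(37*x - 248)/(637*(x**2 + 3)) + 56/(39*(2*x - 1)) - 97/(147*(x - 2)) + 4/(7*(x - 2)**2); each piece integrates to a log, atan, or power term.
Check: d/dx[-97*log(x - 2)/147 + 28*log(x - 1/2)/39 - 37*log(x**2 + 3)/1274 + 248*sqrt(3)*atan(sqrt(3)*x/3)/1911 - 4/(7*x - 14)] = (x + 10)/(2*x**5 - 9*x**4 + 18*x**3 - 31*x**2 + 36*x - 12), which equals f(x).

An antiderivative is F(x) = -97*log(x - 2)/147 + 28*log(x - 1/2)/39 - 37*log(x**2 + 3)/1274 + 248*sqrt(3)*atan(sqrt(3)*x/3)/1911 - 4/(7*x - 14).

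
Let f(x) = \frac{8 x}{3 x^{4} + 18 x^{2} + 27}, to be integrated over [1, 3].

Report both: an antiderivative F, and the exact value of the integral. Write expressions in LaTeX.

Antiderivative: F(x) = - \frac{4}{3 \left(x^{2} + 3\right)}; value = \frac{2}{9}

The substitution u = x^{2} + 3 works: f is exactly (dF/du)*(du/dx) for that inner function.
F(x) = - \frac{4}{3 \left(x^{2} + 3\right)} is an antiderivative of f.
Check: d/dx[- \frac{4}{3 \left(x^{2} + 3\right)}] = \frac{8 x}{3 x^{4} + 18 x^{2} + 27} = f(x).
F(3) = - \frac{1}{9}; F(1) = - \frac{1}{3}.
Integral = F(3) - F(1) = \frac{2}{9}.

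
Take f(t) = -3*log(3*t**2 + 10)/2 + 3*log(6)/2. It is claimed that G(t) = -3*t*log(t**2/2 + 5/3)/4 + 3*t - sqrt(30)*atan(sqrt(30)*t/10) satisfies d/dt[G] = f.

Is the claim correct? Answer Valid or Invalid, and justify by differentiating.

Invalid: d/dt[G] - f = (9*t**2*log(3*t**2 + 10) - 9*t**2*log(6) + 18*t**2 + 30*log(3*t**2 + 10) - 30*log(6))/(12*t**2 + 40), which is not 0.

d/dt[G] = (-9*t**2*log(3*t**2 + 10) + 9*t**2*log(6) + 18*t**2 - 30*log(3*t**2 + 10) + 30*log(6))/(12*t**2 + 40)
d/dt[G] - f(t) = (9*t**2*log(3*t**2 + 10) - 9*t**2*log(6) + 18*t**2 + 30*log(3*t**2 + 10) - 30*log(6))/(12*t**2 + 40) != 0.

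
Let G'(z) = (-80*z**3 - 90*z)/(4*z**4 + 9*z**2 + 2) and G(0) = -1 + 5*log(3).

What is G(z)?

G(z) = -5*log(2*z**4/3 + 3*z**2/2 + 1/3) - 1

The substitution u = 2*z**4/3 + 3*z**2/2 + 1/3 works: G'(z) is exactly (dG/du)*(du/dz) for that inner function.
A general antiderivative is -5*log(2*z**4/3 + 3*z**2/2 + 1/3) + C.
The condition gives C = -1 + 5*log(3) - (5*log(3)) = -1.
So G(z) = -5*log(2*z**4/3 + 3*z**2/2 + 1/3) - 1.
Check: d/dz[-5*log(2*z**4/3 + 3*z**2/2 + 1/3) - 1] = (-80*z**3 - 90*z)/(4*z**4 + 9*z**2 + 2) = G'(z).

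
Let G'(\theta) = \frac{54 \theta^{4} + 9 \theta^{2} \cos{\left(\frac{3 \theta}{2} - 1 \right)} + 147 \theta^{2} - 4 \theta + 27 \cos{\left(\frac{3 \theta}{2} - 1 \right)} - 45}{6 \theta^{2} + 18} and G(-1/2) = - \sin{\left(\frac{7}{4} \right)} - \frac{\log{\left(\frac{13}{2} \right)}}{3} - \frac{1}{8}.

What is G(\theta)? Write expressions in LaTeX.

G(\theta) = 3 \theta^{3} - \frac{5 \theta}{2} - \frac{\log{\left(2 \theta^{2} + 6 \right)}}{3} + \sin{\left(\frac{3 \theta}{2} - 1 \right)} - 1

Differentiate the proposed G(\theta) back; it has to land on the given G'(\theta).
A general antiderivative is 3 \theta^{3} - \frac{5 \theta}{2} - \frac{\log{\left(2 \theta^{2} + 6 \right)}}{3} + \sin{\left(\frac{3 \theta}{2} - 1 \right)} + C.
The condition gives C = - \sin{\left(\frac{7}{4} \right)} - \frac{\log{\left(\frac{13}{2} \right)}}{3} - \frac{1}{8} - (- \sin{\left(\frac{7}{4} \right)} - \frac{\log{\left(\frac{13}{2} \right)}}{3} + \frac{7}{8}) = -1.
So G(\theta) = 3 \theta^{3} - \frac{5 \theta}{2} - \frac{\log{\left(2 \theta^{2} + 6 \right)}}{3} + \sin{\left(\frac{3 \theta}{2} - 1 \right)} - 1.
Check: d/d\theta[3 \theta^{3} - \frac{5 \theta}{2} - \frac{\log{\left(2 \theta^{2} + 6 \right)}}{3} + \sin{\left(\frac{3 \theta}{2} - 1 \right)} - 1] = \frac{54 \theta^{4} + 9 \theta^{2} \cos{\left(\frac{3 \theta}{2} - 1 \right)} + 147 \theta^{2} - 4 \theta + 27 \cos{\left(\frac{3 \theta}{2} - 1 \right)} - 45}{6 \theta^{2} + 18} = G'(\theta).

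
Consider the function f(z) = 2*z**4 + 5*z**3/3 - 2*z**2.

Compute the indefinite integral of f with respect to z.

F(z) = 2*z**5/5 + 5*z**4/12 - 2*z**3/3 + C

The integrand splits into summands that can be handled one at a time.
Check: d/dz[2*z**5/5 + 5*z**4/12 - 2*z**3/3] = 2*z**4 + 5*z**3/3 - 2*z**2 = f(z).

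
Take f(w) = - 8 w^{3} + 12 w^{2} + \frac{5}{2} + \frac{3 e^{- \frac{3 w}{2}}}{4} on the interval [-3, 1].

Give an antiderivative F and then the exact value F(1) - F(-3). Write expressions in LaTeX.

Antiderivative: F(w) = \frac{\left(- 4 w^{4} e^{\frac{3 w}{2}} + 8 w^{3} e^{\frac{3 w}{2}} + 5 w e^{\frac{3 w}{2}} - 1\right) e^{- \frac{3 w}{2}}}{2}; value = - \frac{1}{2 e^{\frac{3}{2}}} + \frac{e^{\frac{9}{2}}}{2} + 282

The integrand splits into summands that can be handled one at a time.
F(w) = \frac{\left(- 4 w^{4} e^{\frac{3 w}{2}} + 8 w^{3} e^{\frac{3 w}{2}} + 5 w e^{\frac{3 w}{2}} - 1\right) e^{- \frac{3 w}{2}}}{2} is an antiderivative of f.
Check: d/dw[\frac{\left(- 4 w^{4} e^{\frac{3 w}{2}} + 8 w^{3} e^{\frac{3 w}{2}} + 5 w e^{\frac{3 w}{2}} - 1\right) e^{- \frac{3 w}{2}}}{2}] = \frac{\left(- 32 w^{3} e^{\frac{3 w}{2}} + 48 w^{2} e^{\frac{3 w}{2}} + 10 e^{\frac{3 w}{2}} + 3\right) e^{- \frac{3 w}{2}}}{4}, which equals f(w).
F(1) = \frac{9}{2} - \frac{1}{2 e^{\frac{3}{2}}}; F(-3) = - \frac{555}{2} - \frac{e^{\frac{9}{2}}}{2}.
Integral = F(1) - F(-3) = - \frac{1}{2 e^{\frac{3}{2}}} + \frac{e^{\frac{9}{2}}}{2} + 282.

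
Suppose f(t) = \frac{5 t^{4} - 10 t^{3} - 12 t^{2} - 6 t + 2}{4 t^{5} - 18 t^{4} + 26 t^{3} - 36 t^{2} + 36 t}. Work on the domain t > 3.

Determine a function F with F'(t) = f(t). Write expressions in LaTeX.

Factor the denominator (2 t \left(t - 3\right) \left(2 t - 3\right) \left(t^{2} + 2\right)) and decompose: f = \frac{t + 44}{34 \left(t^{2} + 2\right)} + \frac{679}{306 \left(2 t - 3\right)} + \frac{1}{18 \left(t - 3\right)} + \frac{1}{18 t}; each piece integrates to a log, atan, or power term.
Check: d/dt[\frac{679 \log{\left(t - \frac{3}{2} \right)}}{612} + \frac{\log{\left(t^{2} + 2 \right)}}{68} + \frac{\log{\left(t^{2} - 3 t \right)}}{18} + \frac{11 \sqrt{2} \operatorname{atan}{\left(\frac{\sqrt{2} t}{2} \right)}}{17}] = \frac{5 t^{4} - 10 t^{3} - 12 t^{2} - 6 t + 2}{4 t^{5} - 18 t^{4} + 26 t^{3} - 36 t^{2} + 36 t} = f(t).

An antiderivative is F(t) = \frac{679 \log{\left(t - \frac{3}{2} \right)}}{612} + \frac{\log{\left(t^{2} + 2 \right)}}{68} + \frac{\log{\left(t^{2} - 3 t \right)}}{18} + \frac{11 \sqrt{2} \operatorname{atan}{\left(\frac{\sqrt{2} t}{2} \right)}}{17}.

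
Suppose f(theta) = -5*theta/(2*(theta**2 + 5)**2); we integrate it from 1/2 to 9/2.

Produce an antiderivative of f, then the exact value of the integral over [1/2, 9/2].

Antiderivative: F(theta) = 5/(4*theta**2 + 20); value = -400/2121

The substitution u = 4*theta**2 + 20 works: f is exactly (dF/du)*(du/dtheta) for that inner function.
F(theta) = 5/(4*theta**2 + 20) is an antiderivative of f.
Check: d/dtheta[5/(4*theta**2 + 20)] = -5*theta/(2*theta**4 + 20*theta**2 + 50), which equals f(theta).
F(9/2) = 5/101; F(1/2) = 5/21.
Integral = F(9/2) - F(1/2) = -400/2121.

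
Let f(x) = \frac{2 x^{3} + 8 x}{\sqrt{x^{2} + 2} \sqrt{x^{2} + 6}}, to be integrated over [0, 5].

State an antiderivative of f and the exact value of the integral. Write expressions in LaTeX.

Antiderivative: F(x) = \sqrt{x^{2} + 2} \sqrt{x^{2} + 6}; value = - 2 \sqrt{3} + 3 \sqrt{93}

Recognize the product-rule pattern: f = u'v + uv' with u = \sqrt{x^{2} + 2}, v = \sqrt{x^{2} + 6}, so integration by parts undoes it.
F(x) = \sqrt{x^{2} + 2} \sqrt{x^{2} + 6} is an antiderivative of f.
Check: d/dx[\sqrt{x^{2} + 2} \sqrt{x^{2} + 6}] = \frac{2 x^{3} + 8 x}{\sqrt{x^{2} + 2} \sqrt{x^{2} + 6}} = f(x).
F(5) = 3 \sqrt{93}; F(0) = 2 \sqrt{3}.
Integral = F(5) - F(0) = - 2 \sqrt{3} + 3 \sqrt{93}.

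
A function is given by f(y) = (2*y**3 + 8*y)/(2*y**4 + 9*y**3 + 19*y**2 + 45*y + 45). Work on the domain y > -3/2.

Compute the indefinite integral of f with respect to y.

F(y) = -25*log(y + 3/2)/29 + 13*log(y + 3)/7 + log(y**2 + 5)/406 - 9*sqrt(5)*atan(sqrt(5)*y/5)/203 + C

Factor the denominator ((y + 3)*(2*y + 3)*(y**2 + 5)) and decompose: f = (y - 45)/(203*(y**2 + 5)) - 50/(29*(2*y + 3)) + 13/(7*(y + 3)); each piece integrates to a log, atan, or power term.
Check: d/dy[-25*log(y + 3/2)/29 + 13*log(y + 3)/7 + log(y**2 + 5)/406 - 9*sqrt(5)*atan(sqrt(5)*y/5)/203] = (2*y**3 + 8*y)/(2*y**4 + 9*y**3 + 19*y**2 + 45*y + 45) = f(y).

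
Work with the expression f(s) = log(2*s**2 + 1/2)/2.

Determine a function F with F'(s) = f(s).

Any candidate F(s) must reproduce f(s) exactly when differentiated.
Check: d/ds[(s*log(2*s**2 + 1/2) - 2*s + atan(2*s))/2] = log(2*s**2 + 1/2)/2 = f(s).

An antiderivative is F(s) = (s*log(2*s**2 + 1/2) - 2*s + atan(2*s))/2.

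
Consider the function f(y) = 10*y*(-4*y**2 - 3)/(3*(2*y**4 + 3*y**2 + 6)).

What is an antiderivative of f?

f matches the chain-rule pattern g'(h)*h' with inner function h(y) = y**4 + 3*y**2/2 + 3; substituting u = h(y) collapses the integral.
Check: d/dy[-5*log(y**4 + 3*y**2/2 + 3)/3] = (-40*y**3 - 30*y)/(6*y**4 + 9*y**2 + 18), which equals f(y).

An antiderivative is F(y) = -5*log(y**4 + 3*y**2/2 + 3)/3.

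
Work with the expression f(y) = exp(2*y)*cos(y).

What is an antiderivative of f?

Differentiate the proposed F(y) back; it has to land on f(y) exactly.
Check: d/dy[(sin(y) + 2*cos(y))*exp(2*y)/5] = exp(2*y)*cos(y) = f(y).

An antiderivative is F(y) = (sin(y) + 2*cos(y))*exp(2*y)/5.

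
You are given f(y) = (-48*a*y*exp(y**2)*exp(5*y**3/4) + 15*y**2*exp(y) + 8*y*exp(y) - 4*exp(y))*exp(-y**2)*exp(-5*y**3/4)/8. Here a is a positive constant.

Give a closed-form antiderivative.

An antiderivative is F(y) = -(6*a*y**2 + exp(y)*exp(-y**2)*exp(-5*y**3/4))/2.

Differentiate the proposed F(y) back; it has to land on f(y) exactly.
Check: d/dy[-(6*a*y**2 + exp(y)*exp(-y**2)*exp(-5*y**3/4))/2] = (-48*a*y*exp(y**2)*exp(5*y**3/4) + 15*y**2*exp(y) + 8*y*exp(y) - 4*exp(y))*exp(-y**2)*exp(-5*y**3/4)/8 = f(y).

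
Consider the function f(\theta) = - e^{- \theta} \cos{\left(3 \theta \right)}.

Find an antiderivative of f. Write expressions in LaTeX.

An antiderivative is F(\theta) = - \frac{3 e^{- \theta} \sin{\left(3 \theta \right)}}{10} + \frac{e^{- \theta} \cos{\left(3 \theta \right)}}{10}.

A first test for any F(\theta): its \theta-derivative must equal f(\theta) identically.
Check: d/d\theta[- \frac{3 e^{- \theta} \sin{\left(3 \theta \right)}}{10} + \frac{e^{- \theta} \cos{\left(3 \theta \right)}}{10}] = - e^{- \theta} \cos{\left(3 \theta \right)} = f(\theta).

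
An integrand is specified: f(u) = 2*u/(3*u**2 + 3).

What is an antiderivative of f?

The substitution w = u**2 + 1 works: f is exactly (dF/dw)*(dw/du) for that inner function.
Check: d/du[log(u**2 + 1)/3] = 2*u/(3*u**2 + 3) = f(u).

An antiderivative is F(u) = log(u**2 + 1)/3.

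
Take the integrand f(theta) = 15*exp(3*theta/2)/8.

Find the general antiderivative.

F(theta) = 5*exp(3*theta/2)/4 + C

Differentiate the proposed F(theta) back; it has to land on f(theta) exactly.
Check: d/dtheta[5*exp(3*theta/2)/4] = 15*exp(3*theta/2)/8 = f(theta).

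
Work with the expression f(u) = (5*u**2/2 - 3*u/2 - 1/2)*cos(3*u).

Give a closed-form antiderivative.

An antiderivative is F(u) = 5*u**2*sin(3*u)/6 - u*sin(3*u)/2 + 5*u*cos(3*u)/9 - 19*sin(3*u)/54 - cos(3*u)/6.

Whatever form F(u) takes, F'(u) = f(u) is non-negotiable.
Check: d/du[5*u**2*sin(3*u)/6 - u*sin(3*u)/2 + 5*u*cos(3*u)/9 - 19*sin(3*u)/54 - cos(3*u)/6] = 5*u**2*cos(3*u)/2 - 3*u*cos(3*u)/2 - cos(3*u)/2, which equals f(u).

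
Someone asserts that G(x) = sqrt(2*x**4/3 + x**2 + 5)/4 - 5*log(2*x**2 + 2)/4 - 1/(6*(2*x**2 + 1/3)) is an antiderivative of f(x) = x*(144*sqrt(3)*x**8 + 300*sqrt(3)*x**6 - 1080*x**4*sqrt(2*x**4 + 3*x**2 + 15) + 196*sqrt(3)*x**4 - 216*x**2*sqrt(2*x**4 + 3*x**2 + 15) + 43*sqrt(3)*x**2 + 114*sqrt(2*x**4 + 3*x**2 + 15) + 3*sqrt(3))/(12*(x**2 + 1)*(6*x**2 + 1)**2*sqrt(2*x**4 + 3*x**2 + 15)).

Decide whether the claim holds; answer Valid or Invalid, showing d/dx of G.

d/dx[G] = (144*sqrt(3)*x**9 + 300*sqrt(3)*x**7 - 1080*x**5*sqrt(2*x**4 + 3*x**2 + 15) + 196*sqrt(3)*x**5 - 288*x**3*sqrt(2*x**4 + 3*x**2 + 15) + 43*sqrt(3)*x**3 + 42*x*sqrt(2*x**4 + 3*x**2 + 15) + 3*sqrt(3)*x)/(432*x**6*sqrt(2*x**4 + 3*x**2 + 15) + 576*x**4*sqrt(2*x**4 + 3*x**2 + 15) + 156*x**2*sqrt(2*x**4 + 3*x**2 + 15) + 12*sqrt(2*x**4 + 3*x**2 + 15))
d/dx[G] - f(x) = -6*x/(36*x**4 + 12*x**2 + 1) != 0.

Invalid: d/dx[G] - f = -6*x/(36*x**4 + 12*x**2 + 1), which is not 0.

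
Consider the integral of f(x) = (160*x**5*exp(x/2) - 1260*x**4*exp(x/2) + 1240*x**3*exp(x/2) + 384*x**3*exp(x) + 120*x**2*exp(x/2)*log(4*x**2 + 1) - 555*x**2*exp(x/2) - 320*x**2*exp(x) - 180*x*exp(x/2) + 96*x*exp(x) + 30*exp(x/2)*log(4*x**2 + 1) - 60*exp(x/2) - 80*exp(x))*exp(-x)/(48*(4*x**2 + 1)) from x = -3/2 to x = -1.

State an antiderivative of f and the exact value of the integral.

A first test for any F(x): its x-derivative must equal f(x) identically.
F(x) = -(40*x**3 - 24*x**2*exp(x/2) - 75*x**2 + 40*x*exp(x/2) + 40*exp(x/2) + 30*log(4*x**2 + 1) - 60)*exp(-x/2)/24 is an antiderivative of f.
Check: d/dx[-(40*x**3 - 24*x**2*exp(x/2) - 75*x**2 + 40*x*exp(x/2) + 40*exp(x/2) + 30*log(4*x**2 + 1) - 60)*exp(-x/2)/24] = (160*x**5 - 1260*x**4 + 384*x**3*exp(x/2) + 1240*x**3 - 320*x**2*exp(x/2) + 120*x**2*log(4*x**2 + 1) - 555*x**2 + 96*x*exp(x/2) - 180*x - 80*exp(x/2) + 30*log(4*x**2 + 1) - 60)/(192*x**2*exp(x/2) + 48*exp(x/2)), which equals f(x).
F(-1) = -5*exp(1/2)*log(5)/4 + 1 + 175*exp(1/2)/24; F(-3/2) = -5*exp(3/4)*log(10)/4 + 37/12 + 485*exp(3/4)/32.
Integral = F(-1) - F(-3/2) = -485*exp(3/4)/32 - 5*exp(1/2)*log(5)/4 - 25/12 + 5*exp(3/4)*log(10)/4 + 175*exp(1/2)/24.

Antiderivative: F(x) = -(40*x**3 - 24*x**2*exp(x/2) - 75*x**2 + 40*x*exp(x/2) + 40*exp(x/2) + 30*log(4*x**2 + 1) - 60)*exp(-x/2)/24; value = -485*exp(3/4)/32 - 5*exp(1/2)*log(5)/4 - 25/12 + 5*exp(3/4)*log(10)/4 + 175*exp(1/2)/24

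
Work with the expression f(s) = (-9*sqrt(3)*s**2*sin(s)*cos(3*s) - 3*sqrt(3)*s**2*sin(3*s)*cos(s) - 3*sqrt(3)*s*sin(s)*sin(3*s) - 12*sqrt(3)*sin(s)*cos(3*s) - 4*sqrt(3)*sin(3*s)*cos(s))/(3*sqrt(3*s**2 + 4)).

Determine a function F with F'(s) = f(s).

An antiderivative is F(s) = -sqrt(s**2 + 4/3)*sin(s)*sin(3*s).

An antiderivative F(s) passes only if d/ds[F] lands on f(s) exactly.
Check: d/ds[-sqrt(s**2 + 4/3)*sin(s)*sin(3*s)] = sqrt(3)*(-9*s**2*sin(s)*cos(3*s) - 3*s**2*sin(3*s)*cos(s) - 3*s*sin(s)*sin(3*s) - 12*sin(s)*cos(3*s) - 4*sin(3*s)*cos(s))/(3*sqrt(3*s**2 + 4)), which equals f(s).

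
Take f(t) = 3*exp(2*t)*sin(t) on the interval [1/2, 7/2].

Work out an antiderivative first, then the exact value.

Antiderivative: F(t) = 6*exp(2*t)*sin(t)/5 - 3*exp(2*t)*cos(t)/5; value = 6*exp(7)*sin(7/2)/5 - 6*exp(1)*sin(1/2)/5 + 3*exp(1)*cos(1/2)/5 - 3*exp(7)*cos(7/2)/5

Check any antiderivative F(t) by computing F'(t) and comparing it with f(t).
F(t) = 6*exp(2*t)*sin(t)/5 - 3*exp(2*t)*cos(t)/5 is an antiderivative of f.
Check: d/dt[6*exp(2*t)*sin(t)/5 - 3*exp(2*t)*cos(t)/5] = 3*exp(2*t)*sin(t) = f(t).
F(7/2) = 6*exp(7)*sin(7/2)/5 - 3*exp(7)*cos(7/2)/5; F(1/2) = -3*exp(1)*cos(1/2)/5 + 6*exp(1)*sin(1/2)/5.
Integral = F(7/2) - F(1/2) = 6*exp(7)*sin(7/2)/5 - 6*exp(1)*sin(1/2)/5 + 3*exp(1)*cos(1/2)/5 - 3*exp(7)*cos(7/2)/5.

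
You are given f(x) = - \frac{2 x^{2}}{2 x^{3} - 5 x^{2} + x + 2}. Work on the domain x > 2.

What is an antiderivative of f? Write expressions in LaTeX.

An antiderivative is F(x) = - \frac{8 \log{\left(x - 2 \right)}}{5} + \frac{2 \log{\left(x - 1 \right)}}{3} - \frac{\log{\left(x + \frac{1}{2} \right)}}{15}.

The denominator factors as \left(x - 2\right) \left(x - 1\right) \left(2 x + 1\right); partial fractions split f into directly integrable pieces: - \frac{2}{15 \left(2 x + 1\right)} + \frac{2}{3 \left(x - 1\right)} - \frac{8}{5 \left(x - 2\right)}.
Check: d/dx[- \frac{8 \log{\left(x - 2 \right)}}{5} + \frac{2 \log{\left(x - 1 \right)}}{3} - \frac{\log{\left(x + \frac{1}{2} \right)}}{15}] = - \frac{2 x^{2}}{2 x^{3} - 5 x^{2} + x + 2} = f(x).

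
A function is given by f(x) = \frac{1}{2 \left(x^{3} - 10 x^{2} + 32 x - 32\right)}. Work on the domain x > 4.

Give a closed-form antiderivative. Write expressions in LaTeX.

The denominator factors as 2 \left(x - 4\right)^{2} \left(x - 2\right); partial fractions split f into directly integrable pieces: \frac{1}{8 \left(x - 2\right)} - \frac{1}{8 \left(x - 4\right)} + \frac{1}{4 \left(x - 4\right)^{2}}.
Check: d/dx[- \frac{\log{\left(x - 4 \right)}}{8} + \frac{\log{\left(x - 2 \right)}}{8} - \frac{1}{4 x - 16}] = \frac{1}{2 x^{3} - 20 x^{2} + 64 x - 64}, which equals f(x).

An antiderivative is F(x) = - \frac{\log{\left(x - 4 \right)}}{8} + \frac{\log{\left(x - 2 \right)}}{8} - \frac{1}{4 x - 16}.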